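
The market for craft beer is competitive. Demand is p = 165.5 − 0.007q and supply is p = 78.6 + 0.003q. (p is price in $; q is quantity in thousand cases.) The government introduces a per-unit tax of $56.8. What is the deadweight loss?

$161312 thousand

Competitive equilibrium: 165.5 − 0.007q = 78.6 + 0.003q → q* = 8690, p* = 104.67.
With the tax, the buyer price exceeds the seller price by 56.8: (165.5 − 0.007q) − (78.6 + 0.003q) = 56.8 → q' = 3010.
Δq = 8690 − 3010 = 5680; the wedge equals the tax, 56.8.
DWL = ½ × 5680 × 56.8 = $161312 thousand.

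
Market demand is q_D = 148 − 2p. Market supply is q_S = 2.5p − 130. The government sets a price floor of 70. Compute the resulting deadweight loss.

In inverse form: demand p = 74 − 0.5q, supply p = 52 + 0.4q.
Competitive equilibrium: 74 − 0.5q = 52 + 0.4q → q* = 24.4444, p* = 61.7778.
At the floor p = 70, quantity demanded = (74 − 70)/0.5 = 8.
Sellers' marginal cost at q' = 8: 52 + 0.4·8 = 55.2.
Δq = 24.4444 − 8 = 16.4444; wedge = 70 − 55.2 = 14.8.
The triangle = ½ × 16.4444 × 14.8 = 121.69.

121.69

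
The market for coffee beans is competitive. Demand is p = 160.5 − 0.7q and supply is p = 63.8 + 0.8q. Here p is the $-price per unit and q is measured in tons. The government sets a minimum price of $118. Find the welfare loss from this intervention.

$10.56

Competitive equilibrium: 160.5 − 0.7q = 63.8 + 0.8q → q* = 64.4667, p* = 115.3733.
At the floor p = 118, quantity demanded = (160.5 − 118)/0.7 = 60.7143.
Sellers' marginal cost at q' = 60.7143: 63.8 + 0.8·60.7143 = 112.3714.
Δq = 64.4667 − 60.7143 = 3.7524; wedge = 118 − 112.3714 = 5.6286.
Deadweight loss = ½ × 3.7524 × 5.6286 = $10.56.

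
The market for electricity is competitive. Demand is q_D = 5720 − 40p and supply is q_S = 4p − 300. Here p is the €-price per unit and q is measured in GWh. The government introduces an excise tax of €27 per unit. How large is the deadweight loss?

In inverse form: demand p = 143 − 0.025q, supply p = 75 + 0.25q.
Competitive equilibrium: 143 − 0.025q = 75 + 0.25q → q* = 247.2727, p* = 136.8182.
With the tax, the buyer price exceeds the seller price by 27: (143 − 0.025q) − (75 + 0.25q) = 27 → q' = 149.0909.
Δq = 247.2727 − 149.0909 = 98.1818; the wedge equals the tax, 27.
The triangle = ½ × 98.1818 × 27 = €1325.45.

€1325.45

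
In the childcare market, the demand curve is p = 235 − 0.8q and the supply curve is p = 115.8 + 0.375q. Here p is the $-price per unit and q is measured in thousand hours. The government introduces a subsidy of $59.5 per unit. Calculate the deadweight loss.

Competitive equilibrium: 235 − 0.8q = 115.8 + 0.375q → q* = 101.4468, p* = 153.8426.
The subsidy lowers effective supply by 59.5: p = 56.3 + 0.375q.
New quantity: 235 − 0.8q = 56.3 + 0.375q → q' = 152.0851.
Overproduction Δq = 152.0851 − 101.4468 = 50.6383; wedge = subsidy = 59.5.
Deadweight loss = ½ × 50.6383 × 59.5 = $1506.49 thousand.

$1506.49 thousand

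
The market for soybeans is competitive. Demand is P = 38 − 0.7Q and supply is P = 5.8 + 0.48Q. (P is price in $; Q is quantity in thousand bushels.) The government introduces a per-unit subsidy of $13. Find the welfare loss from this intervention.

$71.61 thousand

Competitive equilibrium: 38 − 0.7Q = 5.8 + 0.48Q → Q* = 27.2881, P* = 18.8983.
The subsidy lowers effective supply by 13: P = 0.48Q − 7.2.
New quantity: 38 − 0.7Q = 0.48Q − 7.2 → Q' = 38.3051.
Overproduction ΔQ = 38.3051 − 27.2881 = 11.017; wedge = subsidy = 13.
DWL = ½ × 11.017 × 13 = $71.61 thousand.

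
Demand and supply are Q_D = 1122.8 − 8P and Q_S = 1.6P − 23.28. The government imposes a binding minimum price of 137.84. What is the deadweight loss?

8175.57

In inverse form: demand P = 140.35 − 0.125Q, supply P = 14.55 + 0.625Q.
Competitive equilibrium: 140.35 − 0.125Q = 14.55 + 0.625Q → Q* = 167.733333, P* = 119.383333.
At the floor P = 137.84, quantity demanded = (140.35 − 137.84)/0.125 = 20.08.
Sellers' marginal cost at Q' = 20.08: 14.55 + 0.625·20.08 = 27.1.
ΔQ = 167.733333 − 20.08 = 147.653333; wedge = 137.84 − 27.1 = 110.74.
Welfare loss = ½ × 147.653333 × 110.74 = 8175.57.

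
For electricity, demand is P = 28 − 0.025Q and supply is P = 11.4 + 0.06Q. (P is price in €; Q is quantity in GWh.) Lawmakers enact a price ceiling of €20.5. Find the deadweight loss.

€80.89

Competitive equilibrium: 28 − 0.025Q = 11.4 + 0.06Q → Q* = 195.2941, P* = 23.1176.
At the ceiling P = 20.5, quantity supplied = (20.5 − 11.4)/0.06 = 151.6667.
Willingness to pay at Q' = 151.6667: 28 − 0.025·151.6667 = 24.2083.
ΔQ = 195.2941 − 151.6667 = 43.6274; wedge = 24.2083 − 20.5 = 3.7083.
The triangle = ½ × 43.6274 × 3.7083 = €80.89.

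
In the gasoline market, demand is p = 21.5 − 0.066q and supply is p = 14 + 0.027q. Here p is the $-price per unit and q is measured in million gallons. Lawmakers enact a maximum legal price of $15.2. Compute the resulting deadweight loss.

$60.94 million

Competitive equilibrium: 21.5 − 0.066q = 14 + 0.027q → q* = 80.6452, p* = 16.1774.
At the ceiling p = 15.2, quantity supplied = (15.2 − 14)/0.027 = 44.4444.
Willingness to pay at q' = 44.4444: 21.5 − 0.066·44.4444 = 18.5667.
Δq = 80.6452 − 44.4444 = 36.2008; wedge = 18.5667 − 15.2 = 3.3667.
Welfare loss = ½ × 36.2008 × 3.3667 = $60.94 million.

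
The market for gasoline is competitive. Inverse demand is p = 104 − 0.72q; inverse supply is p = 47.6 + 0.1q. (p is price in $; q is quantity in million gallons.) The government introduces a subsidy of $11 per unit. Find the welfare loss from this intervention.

Competitive equilibrium: 104 − 0.72q = 47.6 + 0.1q → q* = 68.7805, p* = 54.478.
The subsidy lowers effective supply by 11: p = 36.6 + 0.1q.
New quantity: 104 − 0.72q = 36.6 + 0.1q → q' = 82.1951.
Overproduction Δq = 82.1951 − 68.7805 = 13.4146; wedge = subsidy = 11.
The triangle = ½ × 13.4146 × 11 = $73.78 million.

$73.78 million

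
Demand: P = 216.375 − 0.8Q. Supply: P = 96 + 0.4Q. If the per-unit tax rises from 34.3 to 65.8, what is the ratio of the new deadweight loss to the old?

3.680

Competitive equilibrium: 216.375 − 0.8Q = 96 + 0.4Q → Q* = 100.3125, P* = 136.125.
For a per-unit tax t: ΔQ = t/1.2, so DWL = ½·t·(t/1.2) = t²/2.4.
At t = 34.3: DWL = 490.204. At t = 65.8: DWL = 1804.017.
Ratio = (65.8/34.3)² = 3.680.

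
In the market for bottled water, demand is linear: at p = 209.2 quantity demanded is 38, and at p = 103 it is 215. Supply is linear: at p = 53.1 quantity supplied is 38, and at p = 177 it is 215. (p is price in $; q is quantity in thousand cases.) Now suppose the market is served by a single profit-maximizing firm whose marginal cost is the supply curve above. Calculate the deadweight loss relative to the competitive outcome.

Demand slope = (103 − 209.2)/(215 − 38) = −0.6, so p = 232 − 0.6q.
Supply slope = (177 − 53.1)/(215 − 38) = 0.7, so p = 26.5 + 0.7q.
Competitive equilibrium: 232 − 0.6q = 26.5 + 0.7q → q* = 158.0769, p* = 137.1538.
Marginal revenue: MR = 232 − 1.2q. Set MR = MC: 232 − 1.2q = 26.5 + 0.7q → q_m = 108.1579.
Price p_m = 232 − 0.6·108.1579 = 167.1053; MC(q_m) = 26.5 + 0.7·108.1579 = 102.2105.
Competitive q* = 158.0769, so Δq = 49.919; wedge = 167.1053 − 102.2105 = 64.8948.
Deadweight loss = ½ × 49.919 × 64.8948 = $1619.74 thousand.

$1619.74 thousand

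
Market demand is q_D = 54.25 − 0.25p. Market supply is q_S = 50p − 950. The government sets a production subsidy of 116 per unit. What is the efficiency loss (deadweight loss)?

In inverse form: demand p = 217 − 4q, supply p = 19 + 0.02q.
Competitive equilibrium: 217 − 4q = 19 + 0.02q → q* = 49.25373, p* = 19.98507.
The subsidy lowers effective supply by 116: p = 0.02q − 97.
New quantity: 217 − 4q = 0.02q − 97 → q' = 78.10945.
Overproduction Δq = 78.10945 − 49.25373 = 28.85572; wedge = subsidy = 116.
DWL = ½ × 28.85572 × 116 = 1673.63.

1673.63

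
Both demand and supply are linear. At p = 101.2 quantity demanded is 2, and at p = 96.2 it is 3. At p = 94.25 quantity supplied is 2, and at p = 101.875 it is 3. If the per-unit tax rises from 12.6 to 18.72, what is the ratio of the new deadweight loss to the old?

2.207

Demand slope = (96.2 − 101.2)/(3 − 2) = −5, so p = 111.2 − 5q.
Supply slope = (101.875 − 94.25)/(3 − 2) = 7.625, so p = 79 + 7.625q.
Competitive equilibrium: 111.2 − 5q = 79 + 7.625q → q* = 2.5505, p* = 98.4475.
For a per-unit tax t: Δq = t/12.625, so DWL = ½·t·(t/12.625) = t²/25.25.
At t = 12.6: DWL = 6.288. At t = 18.72: DWL = 13.879.
Ratio = (18.72/12.6)² = 2.207.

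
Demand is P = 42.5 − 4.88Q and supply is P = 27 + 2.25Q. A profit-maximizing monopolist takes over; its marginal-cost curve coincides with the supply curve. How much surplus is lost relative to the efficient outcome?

Competitive equilibrium: 42.5 − 4.88Q = 27 + 2.25Q → Q* = 2.1739, P* = 31.8913.
Marginal revenue: MR = 42.5 − 9.76Q. Set MR = MC: 42.5 − 9.76Q = 27 + 2.25Q → Q_m = 1.2906.
Price P_m = 42.5 − 4.88·1.2906 = 36.2019; MC(Q_m) = 27 + 2.25·1.2906 = 29.9039.
Competitive Q* = 2.1739, so ΔQ = 0.8833; wedge = 36.2019 − 29.9039 = 6.298.
Welfare loss = ½ × 0.8833 × 6.298 = 2.78.

2.78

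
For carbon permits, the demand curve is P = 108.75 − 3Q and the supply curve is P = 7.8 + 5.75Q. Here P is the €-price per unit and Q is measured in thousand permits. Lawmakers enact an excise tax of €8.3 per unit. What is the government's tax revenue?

€87.89 thousand

Competitive equilibrium: 108.75 − 3Q = 7.8 + 5.75Q → Q* = 11.5371, P* = 74.1386.
With the tax, the buyer price exceeds the seller price by 8.3: (108.75 − 3Q) − (7.8 + 5.75Q) = 8.3 → Q' = 10.5886.
Tax revenue = 8.3 × 10.5886 = €87.89 thousand.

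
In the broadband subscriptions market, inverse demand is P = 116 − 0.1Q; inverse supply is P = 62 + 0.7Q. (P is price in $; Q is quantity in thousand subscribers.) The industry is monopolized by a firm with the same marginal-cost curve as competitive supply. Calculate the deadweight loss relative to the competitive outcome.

$22.50 thousand

Competitive equilibrium: 116 − 0.1Q = 62 + 0.7Q → Q* = 67.5, P* = 109.25.
Marginal revenue: MR = 116 − 0.2Q. Set MR = MC: 116 − 0.2Q = 62 + 0.7Q → Q_m = 60.
Price P_m = 116 − 0.1·60 = 110; MC(Q_m) = 62 + 0.7·60 = 104.
Competitive Q* = 67.5, so ΔQ = 7.5; wedge = 110 − 104 = 6.
Deadweight loss = ½ × 7.5 × 6 = $22.50 thousand.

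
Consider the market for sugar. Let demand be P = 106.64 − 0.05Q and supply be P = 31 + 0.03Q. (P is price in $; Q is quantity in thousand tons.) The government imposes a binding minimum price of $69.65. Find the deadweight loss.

$1692.50 thousand

Competitive equilibrium: 106.64 − 0.05Q = 31 + 0.03Q → Q* = 945.5, P* = 59.365.
At the floor P = 69.65, quantity demanded = (106.64 − 69.65)/0.05 = 739.8.
Sellers' marginal cost at Q' = 739.8: 31 + 0.03·739.8 = 53.194.
ΔQ = 945.5 − 739.8 = 205.7; wedge = 69.65 − 53.194 = 16.456.
Deadweight loss = ½ × 205.7 × 16.456 = $1692.50 thousand.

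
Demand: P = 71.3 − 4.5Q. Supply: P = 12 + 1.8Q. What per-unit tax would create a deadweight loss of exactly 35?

Competitive equilibrium: 71.3 − 4.5Q = 12 + 1.8Q → Q* = 9.4127, P* = 28.9429.
A tax t gives ΔQ = t/6.3 and wedge t, so DWL = t²/12.6.
t²/12.6 = 35 → t² = 441 → t = 21.

21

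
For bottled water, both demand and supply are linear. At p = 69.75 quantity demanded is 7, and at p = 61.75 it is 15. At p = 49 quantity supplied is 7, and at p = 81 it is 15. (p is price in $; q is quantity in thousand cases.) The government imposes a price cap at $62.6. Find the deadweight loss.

$1.41 thousand

Demand slope = (61.75 − 69.75)/(15 − 7) = −1, so p = 76.75 − q.
Supply slope = (81 − 49)/(15 − 7) = 4, so p = 21 + 4q.
Competitive equilibrium: 76.75 − q = 21 + 4q → q* = 11.15, p* = 65.6.
At the ceiling p = 62.6, quantity supplied = (62.6 − 21)/4 = 10.4.
Willingness to pay at q' = 10.4: 76.75 − 1·10.4 = 66.35.
Δq = 11.15 − 10.4 = 0.75; wedge = 66.35 − 62.6 = 3.75.
Deadweight loss = ½ × 0.75 × 3.75 = $1.41 thousand.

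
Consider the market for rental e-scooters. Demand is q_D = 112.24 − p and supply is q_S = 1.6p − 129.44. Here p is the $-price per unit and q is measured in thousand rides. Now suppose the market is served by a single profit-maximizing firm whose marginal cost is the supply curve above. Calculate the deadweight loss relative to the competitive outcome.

$43.86 thousand

In inverse form: demand p = 112.24 − q, supply p = 80.9 + 0.625q.
Competitive equilibrium: 112.24 − q = 80.9 + 0.625q → q* = 19.2862, p* = 92.9538.
Marginal revenue: MR = 112.24 − 2q. Set MR = MC: 112.24 − 2q = 80.9 + 0.625q → q_m = 11.939.
Price p_m = 112.24 − 1·11.939 = 100.301; MC(q_m) = 80.9 + 0.625·11.939 = 88.3619.
Competitive q* = 19.2862, so Δq = 7.3472; wedge = 100.301 − 88.3619 = 11.9391.
Welfare loss = ½ × 7.3472 × 11.9391 = $43.86 thousand.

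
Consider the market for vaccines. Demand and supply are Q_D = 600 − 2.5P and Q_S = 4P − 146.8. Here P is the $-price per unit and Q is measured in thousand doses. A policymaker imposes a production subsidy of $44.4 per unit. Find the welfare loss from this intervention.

$1516.43 thousand

In inverse form: demand P = 240 − 0.4Q, supply P = 36.7 + 0.25Q.
Competitive equilibrium: 240 − 0.4Q = 36.7 + 0.25Q → Q* = 312.7692, P* = 114.8923.
The subsidy lowers effective supply by 44.4: P = 0.25Q − 7.7.
New quantity: 240 − 0.4Q = 0.25Q − 7.7 → Q' = 381.0769.
Overproduction ΔQ = 381.0769 − 312.7692 = 68.3077; wedge = subsidy = 44.4.
The triangle = ½ × 68.3077 × 44.4 = $1516.43 thousand.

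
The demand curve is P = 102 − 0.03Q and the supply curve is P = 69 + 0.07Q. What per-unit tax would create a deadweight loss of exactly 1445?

17

Competitive equilibrium: 102 − 0.03Q = 69 + 0.07Q → Q* = 330, P* = 92.1.
A tax t gives ΔQ = t/0.1 and wedge t, so DWL = t²/0.2.
t²/0.2 = 1445 → t² = 289 → t = 17.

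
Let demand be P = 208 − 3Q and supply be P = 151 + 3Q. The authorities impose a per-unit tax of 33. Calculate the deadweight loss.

Competitive equilibrium: 208 − 3Q = 151 + 3Q → Q* = 9.5, P* = 179.5.
With the tax, the buyer price exceeds the seller price by 33: (208 − 3Q) − (151 + 3Q) = 33 → Q' = 4.
ΔQ = 9.5 − 4 = 5.5; the wedge equals the tax, 33.
DWL = ½ × 5.5 × 33 = 90.75.

90.75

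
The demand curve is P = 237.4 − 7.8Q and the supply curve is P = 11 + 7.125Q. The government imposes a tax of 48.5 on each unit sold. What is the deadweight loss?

Competitive equilibrium: 237.4 − 7.8Q = 11 + 7.125Q → Q* = 15.1692, P* = 119.0804.
With the tax, the buyer price exceeds the seller price by 48.5: (237.4 − 7.8Q) − (11 + 7.125Q) = 48.5 → Q' = 11.9196.
ΔQ = 15.1692 − 11.9196 = 3.2496; the wedge equals the tax, 48.5.
Welfare loss = ½ × 3.2496 × 48.5 = 78.80.

78.80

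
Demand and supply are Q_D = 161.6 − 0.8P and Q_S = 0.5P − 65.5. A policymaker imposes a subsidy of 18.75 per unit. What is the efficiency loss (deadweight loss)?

54.09

In inverse form: demand P = 202 − 1.25Q, supply P = 131 + 2Q.
Competitive equilibrium: 202 − 1.25Q = 131 + 2Q → Q* = 21.8462, P* = 174.6923.
The subsidy lowers effective supply by 18.75: P = 112.25 + 2Q.
New quantity: 202 − 1.25Q = 112.25 + 2Q → Q' = 27.6154.
Overproduction ΔQ = 27.6154 − 21.8462 = 5.7692; wedge = subsidy = 18.75.
Welfare loss = ½ × 5.7692 × 18.75 = 54.09.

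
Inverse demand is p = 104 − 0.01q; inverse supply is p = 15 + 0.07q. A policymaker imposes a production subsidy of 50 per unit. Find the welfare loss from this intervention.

15625

Competitive equilibrium: 104 − 0.01q = 15 + 0.07q → q* = 1112.5, p* = 92.875.
The subsidy lowers effective supply by 50: p = 0.07q − 35.
New quantity: 104 − 0.01q = 0.07q − 35 → q' = 1737.5.
Overproduction Δq = 1737.5 − 1112.5 = 625; wedge = subsidy = 50.
Welfare loss = ½ × 625 × 50 = 15625.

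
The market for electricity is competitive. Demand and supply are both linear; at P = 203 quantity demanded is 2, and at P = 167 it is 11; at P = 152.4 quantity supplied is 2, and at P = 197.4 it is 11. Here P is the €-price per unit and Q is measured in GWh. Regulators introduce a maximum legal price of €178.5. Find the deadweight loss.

Demand slope = (167 − 203)/(11 − 2) = −4, so P = 211 − 4Q.
Supply slope = (197.4 − 152.4)/(11 − 2) = 5, so P = 142.4 + 5Q.
Competitive equilibrium: 211 − 4Q = 142.4 + 5Q → Q* = 7.6222, P* = 180.5111.
At the ceiling P = 178.5, quantity supplied = (178.5 − 142.4)/5 = 7.22.
Willingness to pay at Q' = 7.22: 211 − 4·7.22 = 182.12.
ΔQ = 7.6222 − 7.22 = 0.4022; wedge = 182.12 − 178.5 = 3.62.
Deadweight loss = ½ × 0.4022 × 3.62 = €0.73.

€0.73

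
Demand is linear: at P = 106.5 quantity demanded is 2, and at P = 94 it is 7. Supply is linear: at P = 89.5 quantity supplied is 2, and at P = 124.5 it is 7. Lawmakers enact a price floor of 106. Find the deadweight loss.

Demand slope = (94 − 106.5)/(7 − 2) = −2.5, so P = 111.5 − 2.5Q.
Supply slope = (124.5 − 89.5)/(7 − 2) = 7, so P = 75.5 + 7Q.
Competitive equilibrium: 111.5 − 2.5Q = 75.5 + 7Q → Q* = 3.7895, P* = 102.0263.
At the floor P = 106, quantity demanded = (111.5 − 106)/2.5 = 2.2.
Sellers' marginal cost at Q' = 2.2: 75.5 + 7·2.2 = 90.9.
ΔQ = 3.7895 − 2.2 = 1.5895; wedge = 106 − 90.9 = 15.1.
Deadweight loss = ½ × 1.5895 × 15.1 = 12.

12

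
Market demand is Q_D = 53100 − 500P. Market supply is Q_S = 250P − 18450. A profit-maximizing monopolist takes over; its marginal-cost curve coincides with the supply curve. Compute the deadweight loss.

In inverse form: demand P = 106.2 − 0.002Q, supply P = 73.8 + 0.004Q.
Competitive equilibrium: 106.2 − 0.002Q = 73.8 + 0.004Q → Q* = 5400, P* = 95.4.
Marginal revenue: MR = 106.2 − 0.004Q. Set MR = MC: 106.2 − 0.004Q = 73.8 + 0.004Q → Q_m = 4050.
Price P_m = 106.2 − 0.002·4050 = 98.1; MC(Q_m) = 73.8 + 0.004·4050 = 90.
Competitive Q* = 5400, so ΔQ = 1350; wedge = 98.1 − 90 = 8.1.
Deadweight loss = ½ × 1350 × 8.1 = 5467.50.

5467.50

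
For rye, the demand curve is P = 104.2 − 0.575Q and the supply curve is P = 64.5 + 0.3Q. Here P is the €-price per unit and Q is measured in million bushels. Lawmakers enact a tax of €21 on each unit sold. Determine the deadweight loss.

€252 million

Competitive equilibrium: 104.2 − 0.575Q = 64.5 + 0.3Q → Q* = 45.3714, P* = 78.1114.
With the tax, the buyer price exceeds the seller price by 21: (104.2 − 0.575Q) − (64.5 + 0.3Q) = 21 → Q' = 21.3714.
ΔQ = 45.3714 − 21.3714 = 24; the wedge equals the tax, 21.
The triangle = ½ × 24 × 21 = €252 million.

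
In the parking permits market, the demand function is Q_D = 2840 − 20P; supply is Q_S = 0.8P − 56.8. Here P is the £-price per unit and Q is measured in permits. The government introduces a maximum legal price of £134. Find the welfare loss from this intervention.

In inverse form: demand P = 142 − 0.05Q, supply P = 71 + 1.25Q.
Competitive equilibrium: 142 − 0.05Q = 71 + 1.25Q → Q* = 54.6154, P* = 139.2692.
At the ceiling P = 134, quantity supplied = (134 − 71)/1.25 = 50.4.
Willingness to pay at Q' = 50.4: 142 − 0.05·50.4 = 139.48.
ΔQ = 54.6154 − 50.4 = 4.2154; wedge = 139.48 − 134 = 5.48.
DWL = ½ × 4.2154 × 5.48 = £11.55.

£11.55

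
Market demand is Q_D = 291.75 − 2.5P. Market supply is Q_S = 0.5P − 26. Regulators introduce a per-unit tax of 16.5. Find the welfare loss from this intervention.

56.72

In inverse form: demand P = 116.7 − 0.4Q, supply P = 52 + 2Q.
Competitive equilibrium: 116.7 − 0.4Q = 52 + 2Q → Q* = 26.9583, P* = 105.9167.
With the tax, the buyer price exceeds the seller price by 16.5: (116.7 − 0.4Q) − (52 + 2Q) = 16.5 → Q' = 20.0833.
ΔQ = 26.9583 − 20.0833 = 6.875; the wedge equals the tax, 16.5.
DWL = ½ × 6.875 × 16.5 = 56.72.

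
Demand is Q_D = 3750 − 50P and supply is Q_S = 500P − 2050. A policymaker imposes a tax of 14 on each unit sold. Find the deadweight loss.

In inverse form: demand P = 75 − 0.02Q, supply P = 4.1 + 0.002Q.
Competitive equilibrium: 75 − 0.02Q = 4.1 + 0.002Q → Q* = 3222.7273, P* = 10.5455.
With the tax, the buyer price exceeds the seller price by 14: (75 − 0.02Q) − (4.1 + 0.002Q) = 14 → Q' = 2586.3636.
ΔQ = 3222.7273 − 2586.3636 = 636.3637; the wedge equals the tax, 14.
DWL = ½ × 636.3637 × 14 = 4454.55.

4454.55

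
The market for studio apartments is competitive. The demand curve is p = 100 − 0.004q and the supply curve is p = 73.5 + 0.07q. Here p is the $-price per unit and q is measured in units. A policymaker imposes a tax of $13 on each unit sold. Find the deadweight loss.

$1141.89

Competitive equilibrium: 100 − 0.004q = 73.5 + 0.07q → q* = 358.1081, p* = 98.5676.
With the tax, the buyer price exceeds the seller price by 13: (100 − 0.004q) − (73.5 + 0.07q) = 13 → q' = 182.4324.
Δq = 358.1081 − 182.4324 = 175.6757; the wedge equals the tax, 13.
DWL = ½ × 175.6757 × 13 = $1141.89.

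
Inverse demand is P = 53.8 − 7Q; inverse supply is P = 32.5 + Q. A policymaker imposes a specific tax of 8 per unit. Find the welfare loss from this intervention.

Competitive equilibrium: 53.8 − 7Q = 32.5 + Q → Q* = 2.6625, P* = 35.1625.
With the tax, the buyer price exceeds the seller price by 8: (53.8 − 7Q) − (32.5 + Q) = 8 → Q' = 1.6625.
ΔQ = 2.6625 − 1.6625 = 1; the wedge equals the tax, 8.
Welfare loss = ½ × 1 × 8 = 4.

4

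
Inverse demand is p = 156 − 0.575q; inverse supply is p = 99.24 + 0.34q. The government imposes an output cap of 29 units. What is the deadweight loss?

Competitive equilibrium: 156 − 0.575q = 99.24 + 0.34q → q* = 62.0328, p* = 120.3311.
At q = 29: demand price = 156 − 0.575·29 = 139.325; supply price = 99.24 + 0.34·29 = 109.1.
Δq = 62.0328 − 29 = 33.0328; wedge = 139.325 − 109.1 = 30.225.
Welfare loss = ½ × 33.0328 × 30.225 = 499.21.

499.21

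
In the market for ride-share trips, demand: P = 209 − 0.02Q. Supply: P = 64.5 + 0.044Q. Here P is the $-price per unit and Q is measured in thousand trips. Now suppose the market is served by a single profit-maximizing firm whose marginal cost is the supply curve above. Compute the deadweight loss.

Competitive equilibrium: 209 − 0.02Q = 64.5 + 0.044Q → Q* = 2257.8125, P* = 163.84375.
Marginal revenue: MR = 209 − 0.04Q. Set MR = MC: 209 − 0.04Q = 64.5 + 0.044Q → Q_m = 1720.2381.
Price P_m = 209 − 0.02·1720.2381 = 174.59524; MC(Q_m) = 64.5 + 0.044·1720.2381 = 140.19048.
Competitive Q* = 2257.8125, so ΔQ = 537.5744; wedge = 174.59524 − 140.19048 = 34.40476.
The triangle = ½ × 537.5744 × 34.40476 = $9247.56 thousand.

$9247.56 thousand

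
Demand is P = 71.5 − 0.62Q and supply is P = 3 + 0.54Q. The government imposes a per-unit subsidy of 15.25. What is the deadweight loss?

Competitive equilibrium: 71.5 − 0.62Q = 3 + 0.54Q → Q* = 59.0517, P* = 34.8879.
The subsidy lowers effective supply by 15.25: P = 0.54Q − 12.25.
New quantity: 71.5 − 0.62Q = 0.54Q − 12.25 → Q' = 72.1983.
Overproduction ΔQ = 72.1983 − 59.0517 = 13.1466; wedge = subsidy = 15.25.
Welfare loss = ½ × 13.1466 × 15.25 = 100.24.

100.24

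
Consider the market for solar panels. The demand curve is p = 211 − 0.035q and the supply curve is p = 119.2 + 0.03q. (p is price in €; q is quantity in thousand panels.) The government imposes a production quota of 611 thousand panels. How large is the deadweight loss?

Competitive equilibrium: 211 − 0.035q = 119.2 + 0.03q → q* = 1412.3077, p* = 161.5692.
At q = 611: demand price = 211 − 0.035·611 = 189.615; supply price = 119.2 + 0.03·611 = 137.53.
Δq = 1412.3077 − 611 = 801.3077; wedge = 189.615 − 137.53 = 52.085.
DWL = ½ × 801.3077 × 52.085 = €20868.06 thousand.

€20868.06 thousand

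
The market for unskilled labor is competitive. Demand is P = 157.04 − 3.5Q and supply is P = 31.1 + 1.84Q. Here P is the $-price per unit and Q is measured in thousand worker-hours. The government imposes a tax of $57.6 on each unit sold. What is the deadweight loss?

$310.65 thousand

Competitive equilibrium: 157.04 − 3.5Q = 31.1 + 1.84Q → Q* = 23.5843, P* = 74.4951.
With the tax, the buyer price exceeds the seller price by 57.6: (157.04 − 3.5Q) − (31.1 + 1.84Q) = 57.6 → Q' = 12.7978.
ΔQ = 23.5843 − 12.7978 = 10.7865; the wedge equals the tax, 57.6.
Welfare loss = ½ × 10.7865 × 57.6 = $310.65 thousand.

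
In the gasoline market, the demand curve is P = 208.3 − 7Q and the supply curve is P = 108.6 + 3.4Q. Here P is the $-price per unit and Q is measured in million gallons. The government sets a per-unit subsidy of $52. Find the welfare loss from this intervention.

$130 million

Competitive equilibrium: 208.3 − 7Q = 108.6 + 3.4Q → Q* = 9.5865, P* = 141.1942.
The subsidy lowers effective supply by 52: P = 56.6 + 3.4Q.
New quantity: 208.3 − 7Q = 56.6 + 3.4Q → Q' = 14.5865.
Overproduction ΔQ = 14.5865 − 9.5865 = 5; wedge = subsidy = 52.
Deadweight loss = ½ × 5 × 52 = $130 million.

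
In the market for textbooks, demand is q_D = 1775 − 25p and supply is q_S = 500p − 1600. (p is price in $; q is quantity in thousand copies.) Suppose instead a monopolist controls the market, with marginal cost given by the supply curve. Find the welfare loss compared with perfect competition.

$13021.84 thousand

In inverse form: demand p = 71 − 0.04q, supply p = 3.2 + 0.002q.
Competitive equilibrium: 71 − 0.04q = 3.2 + 0.002q → q* = 1614.28571, p* = 6.42857.
Marginal revenue: MR = 71 − 0.08q. Set MR = MC: 71 − 0.08q = 3.2 + 0.002q → q_m = 826.82927.
Price p_m = 71 − 0.04·826.82927 = 37.92683; MC(q_m) = 3.2 + 0.002·826.82927 = 4.85366.
Competitive q* = 1614.28571, so Δq = 787.45644; wedge = 37.92683 − 4.85366 = 33.07317.
DWL = ½ × 787.45644 × 33.07317 = $13021.84 thousand.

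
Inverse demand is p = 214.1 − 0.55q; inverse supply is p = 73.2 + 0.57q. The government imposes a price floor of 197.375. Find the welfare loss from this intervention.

5096.06

Competitive equilibrium: 214.1 − 0.55q = 73.2 + 0.57q → q* = 125.8036, p* = 144.908.
At the floor p = 197.375, quantity demanded = (214.1 − 197.375)/0.55 = 30.4091.
Sellers' marginal cost at q' = 30.4091: 73.2 + 0.57·30.4091 = 90.5332.
Δq = 125.8036 − 30.4091 = 95.3945; wedge = 197.375 − 90.5332 = 106.8418.
DWL = ½ × 95.3945 × 106.8418 = 5096.06.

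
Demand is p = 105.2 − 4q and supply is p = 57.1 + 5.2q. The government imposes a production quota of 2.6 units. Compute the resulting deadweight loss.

31.78

Competitive equilibrium: 105.2 − 4q = 57.1 + 5.2q → q* = 5.2283, p* = 84.287.
At q = 2.6: demand price = 105.2 − 4·2.6 = 94.8; supply price = 57.1 + 5.2·2.6 = 70.62.
Δq = 5.2283 − 2.6 = 2.6283; wedge = 94.8 − 70.62 = 24.18.
Welfare loss = ½ × 2.6283 × 24.18 = 31.78.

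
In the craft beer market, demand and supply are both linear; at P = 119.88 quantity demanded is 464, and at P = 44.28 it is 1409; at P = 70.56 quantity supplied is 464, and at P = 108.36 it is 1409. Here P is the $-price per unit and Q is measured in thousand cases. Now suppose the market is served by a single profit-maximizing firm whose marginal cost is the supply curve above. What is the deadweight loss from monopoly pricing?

Demand slope = (44.28 − 119.88)/(1409 − 464) = −0.08, so P = 157 − 0.08Q.
Supply slope = (108.36 − 70.56)/(1409 − 464) = 0.04, so P = 52 + 0.04Q.
Competitive equilibrium: 157 − 0.08Q = 52 + 0.04Q → Q* = 875, P* = 87.
Marginal revenue: MR = 157 − 0.16Q. Set MR = MC: 157 − 0.16Q = 52 + 0.04Q → Q_m = 525.
Price P_m = 157 − 0.08·525 = 115; MC(Q_m) = 52 + 0.04·525 = 73.
Competitive Q* = 875, so ΔQ = 350; wedge = 115 − 73 = 42.
Welfare loss = ½ × 350 × 42 = $7350 thousand.

$7350 thousand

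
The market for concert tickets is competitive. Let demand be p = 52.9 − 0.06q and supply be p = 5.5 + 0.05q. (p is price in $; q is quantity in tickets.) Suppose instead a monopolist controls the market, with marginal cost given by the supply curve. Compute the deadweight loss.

Competitive equilibrium: 52.9 − 0.06q = 5.5 + 0.05q → q* = 430.9091, p* = 27.0455.
Marginal revenue: MR = 52.9 − 0.12q. Set MR = MC: 52.9 − 0.12q = 5.5 + 0.05q → q_m = 278.8235.
Price p_m = 52.9 − 0.06·278.8235 = 36.1706; MC(q_m) = 5.5 + 0.05·278.8235 = 19.4412.
Competitive q* = 430.9091, so Δq = 152.0856; wedge = 36.1706 − 19.4412 = 16.7294.
DWL = ½ × 152.0856 × 16.7294 = $1272.15.

$1272.15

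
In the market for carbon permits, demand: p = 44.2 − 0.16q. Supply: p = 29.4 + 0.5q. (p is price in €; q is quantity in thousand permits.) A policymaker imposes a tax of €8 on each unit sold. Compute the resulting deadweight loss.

€48.48 thousand

Competitive equilibrium: 44.2 − 0.16q = 29.4 + 0.5q → q* = 22.4242, p* = 40.6121.
With the tax, the buyer price exceeds the seller price by 8: (44.2 − 0.16q) − (29.4 + 0.5q) = 8 → q' = 10.303.
Δq = 22.4242 − 10.303 = 12.1212; the wedge equals the tax, 8.
Welfare loss = ½ × 12.1212 × 8 = €48.48 thousand.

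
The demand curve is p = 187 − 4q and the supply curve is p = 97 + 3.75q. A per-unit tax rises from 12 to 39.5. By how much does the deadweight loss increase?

91.37

Competitive equilibrium: 187 − 4q = 97 + 3.75q → q* = 11.6129, p* = 140.5484.
For a per-unit tax t: Δq = t/7.75, so DWL = ½·t·(t/7.75) = t²/15.5.
At t = 12: DWL = 9.29. At t = 39.5: DWL = 100.661.
Increase = 100.661 − 9.29 = 91.37.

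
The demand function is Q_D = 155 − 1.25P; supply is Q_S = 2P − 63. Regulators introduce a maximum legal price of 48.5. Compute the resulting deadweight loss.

897.27

In inverse form: demand P = 124 − 0.8Q, supply P = 31.5 + 0.5Q.
Competitive equilibrium: 124 − 0.8Q = 31.5 + 0.5Q → Q* = 71.15385, P* = 67.07692.
At the ceiling P = 48.5, quantity supplied = (48.5 − 31.5)/0.5 = 34.
Willingness to pay at Q' = 34: 124 − 0.8·34 = 96.8.
ΔQ = 71.15385 − 34 = 37.15385; wedge = 96.8 − 48.5 = 48.3.
Deadweight loss = ½ × 37.15385 × 48.3 = 897.27.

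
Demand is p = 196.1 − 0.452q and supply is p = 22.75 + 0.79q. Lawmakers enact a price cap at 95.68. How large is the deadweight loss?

1386.82

Competitive equilibrium: 196.1 − 0.452q = 22.75 + 0.79q → q* = 139.5733, p* = 133.0129.
At the ceiling p = 95.68, quantity supplied = (95.68 − 22.75)/0.79 = 92.3165.
Willingness to pay at q' = 92.3165: 196.1 − 0.452·92.3165 = 154.3729.
Δq = 139.5733 − 92.3165 = 47.2568; wedge = 154.3729 − 95.68 = 58.6929.
Deadweight loss = ½ × 47.2568 × 58.6929 = 1386.82.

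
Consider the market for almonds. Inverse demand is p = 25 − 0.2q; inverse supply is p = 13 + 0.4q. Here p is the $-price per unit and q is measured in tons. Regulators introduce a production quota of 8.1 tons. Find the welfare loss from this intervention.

Competitive equilibrium: 25 − 0.2q = 13 + 0.4q → q* = 20, p* = 21.
At q = 8.1: demand price = 25 − 0.2·8.1 = 23.38; supply price = 13 + 0.4·8.1 = 16.24.
Δq = 20 − 8.1 = 11.9; wedge = 23.38 − 16.24 = 7.14.
DWL = ½ × 11.9 × 7.14 = $42.483.

$42.483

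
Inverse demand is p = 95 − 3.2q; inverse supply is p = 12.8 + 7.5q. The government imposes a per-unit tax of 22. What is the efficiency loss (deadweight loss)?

22.62

Competitive equilibrium: 95 − 3.2q = 12.8 + 7.5q → q* = 7.6822, p* = 70.4168.
With the tax, the buyer price exceeds the seller price by 22: (95 − 3.2q) − (12.8 + 7.5q) = 22 → q' = 5.6262.
Δq = 7.6822 − 5.6262 = 2.056; the wedge equals the tax, 22.
Welfare loss = ½ × 2.056 × 22 = 22.62.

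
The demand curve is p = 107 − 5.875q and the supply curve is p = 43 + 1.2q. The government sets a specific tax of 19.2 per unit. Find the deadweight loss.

Competitive equilibrium: 107 − 5.875q = 43 + 1.2q → q* = 9.0459, p* = 53.8551.
With the tax, the buyer price exceeds the seller price by 19.2: (107 − 5.875q) − (43 + 1.2q) = 19.2 → q' = 6.3322.
Δq = 9.0459 − 6.3322 = 2.7137; the wedge equals the tax, 19.2.
The triangle = ½ × 2.7137 × 19.2 = 26.05.

26.05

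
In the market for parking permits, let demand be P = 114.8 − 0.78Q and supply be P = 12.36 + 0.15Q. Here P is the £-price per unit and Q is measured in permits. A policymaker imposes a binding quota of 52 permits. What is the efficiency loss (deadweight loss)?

Competitive equilibrium: 114.8 − 0.78Q = 12.36 + 0.15Q → Q* = 110.1505, P* = 28.8826.
At Q = 52: demand price = 114.8 − 0.78·52 = 74.24; supply price = 12.36 + 0.15·52 = 20.16.
ΔQ = 110.1505 − 52 = 58.1505; wedge = 74.24 − 20.16 = 54.08.
Welfare loss = ½ × 58.1505 × 54.08 = £1572.39.

£1572.39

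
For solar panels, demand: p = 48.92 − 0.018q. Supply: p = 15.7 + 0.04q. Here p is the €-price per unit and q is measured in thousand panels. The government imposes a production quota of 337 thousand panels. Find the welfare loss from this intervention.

€1611.88 thousand

Competitive equilibrium: 48.92 − 0.018q = 15.7 + 0.04q → q* = 572.7586, p* = 38.6103.
At q = 337: demand price = 48.92 − 0.018·337 = 42.854; supply price = 15.7 + 0.04·337 = 29.18.
Δq = 572.7586 − 337 = 235.7586; wedge = 42.854 − 29.18 = 13.674.
Deadweight loss = ½ × 235.7586 × 13.674 = €1611.88 thousand.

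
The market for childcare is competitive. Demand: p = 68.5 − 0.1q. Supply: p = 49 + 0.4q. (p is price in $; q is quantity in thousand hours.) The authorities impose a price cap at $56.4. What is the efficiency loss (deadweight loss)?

$105.06 thousand

Competitive equilibrium: 68.5 − 0.1q = 49 + 0.4q → q* = 39, p* = 64.6.
At the ceiling p = 56.4, quantity supplied = (56.4 − 49)/0.4 = 18.5.
Willingness to pay at q' = 18.5: 68.5 − 0.1·18.5 = 66.65.
Δq = 39 − 18.5 = 20.5; wedge = 66.65 − 56.4 = 10.25.
DWL = ½ × 20.5 × 10.25 = $105.06 thousand.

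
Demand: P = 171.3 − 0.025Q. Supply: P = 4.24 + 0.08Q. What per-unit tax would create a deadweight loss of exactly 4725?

Competitive equilibrium: 171.3 − 0.025Q = 4.24 + 0.08Q → Q* = 1591.0476, P* = 131.5238.
A tax t gives ΔQ = t/0.105 and wedge t, so DWL = t²/0.21.
t²/0.21 = 4725 → t² = 992.25 → t = 31.5.

31.5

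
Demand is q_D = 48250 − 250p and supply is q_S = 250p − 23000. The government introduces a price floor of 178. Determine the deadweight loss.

315062.50

In inverse form: demand p = 193 − 0.004q, supply p = 92 + 0.004q.
Competitive equilibrium: 193 − 0.004q = 92 + 0.004q → q* = 12625, p* = 142.5.
At the floor p = 178, quantity demanded = (193 − 178)/0.004 = 3750.
Sellers' marginal cost at q' = 3750: 92 + 0.004·3750 = 107.
Δq = 12625 − 3750 = 8875; wedge = 178 − 107 = 71.
The triangle = ½ × 8875 × 71 = 315062.50.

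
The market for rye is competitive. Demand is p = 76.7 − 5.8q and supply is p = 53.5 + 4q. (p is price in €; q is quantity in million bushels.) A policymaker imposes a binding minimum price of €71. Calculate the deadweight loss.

Competitive equilibrium: 76.7 − 5.8q = 53.5 + 4q → q* = 2.3673, p* = 62.9694.
At the floor p = 71, quantity demanded = (76.7 − 71)/5.8 = 0.9828.
Sellers' marginal cost at q' = 0.9828: 53.5 + 4·0.9828 = 57.4312.
Δq = 2.3673 − 0.9828 = 1.3845; wedge = 71 − 57.4312 = 13.5688.
Deadweight loss = ½ × 1.3845 × 13.5688 = €9.39 million.

€9.39 million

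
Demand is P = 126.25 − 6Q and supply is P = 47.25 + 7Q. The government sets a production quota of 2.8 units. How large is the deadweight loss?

Competitive equilibrium: 126.25 − 6Q = 47.25 + 7Q → Q* = 6.0769, P* = 89.7885.
At Q = 2.8: demand price = 126.25 − 6·2.8 = 109.45; supply price = 47.25 + 7·2.8 = 66.85.
ΔQ = 6.0769 − 2.8 = 3.2769; wedge = 109.45 − 66.85 = 42.6.
Welfare loss = ½ × 3.2769 × 42.6 = 69.80.

69.80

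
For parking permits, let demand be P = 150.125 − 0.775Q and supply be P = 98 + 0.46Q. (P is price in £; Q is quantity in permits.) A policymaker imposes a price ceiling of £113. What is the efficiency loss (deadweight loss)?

Competitive equilibrium: 150.125 − 0.775Q = 98 + 0.46Q → Q* = 42.2065, P* = 117.415.
At the ceiling P = 113, quantity supplied = (113 − 98)/0.46 = 32.6087.
Willingness to pay at Q' = 32.6087: 150.125 − 0.775·32.6087 = 124.8533.
ΔQ = 42.2065 − 32.6087 = 9.5978; wedge = 124.8533 − 113 = 11.8533.
Deadweight loss = ½ × 9.5978 × 11.8533 = £56.88.

£56.88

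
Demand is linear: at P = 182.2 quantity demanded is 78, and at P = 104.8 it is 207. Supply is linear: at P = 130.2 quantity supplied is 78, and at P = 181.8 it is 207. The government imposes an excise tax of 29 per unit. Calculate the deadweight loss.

Demand slope = (104.8 − 182.2)/(207 − 78) = −0.6, so P = 229 − 0.6Q.
Supply slope = (181.8 − 130.2)/(207 − 78) = 0.4, so P = 99 + 0.4Q.
Competitive equilibrium: 229 − 0.6Q = 99 + 0.4Q → Q* = 130, P* = 151.
With the tax, the buyer price exceeds the seller price by 29: (229 − 0.6Q) − (99 + 0.4Q) = 29 → Q' = 101.
ΔQ = 130 − 101 = 29; the wedge equals the tax, 29.
Welfare loss = ½ × 29 × 29 = 420.50.

420.50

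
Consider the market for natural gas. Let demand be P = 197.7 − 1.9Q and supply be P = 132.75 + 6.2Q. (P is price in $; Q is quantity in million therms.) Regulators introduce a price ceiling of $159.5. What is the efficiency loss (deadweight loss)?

$55.56 million

Competitive equilibrium: 197.7 − 1.9Q = 132.75 + 6.2Q → Q* = 8.0185, P* = 182.4648.
At the ceiling P = 159.5, quantity supplied = (159.5 − 132.75)/6.2 = 4.3145.
Willingness to pay at Q' = 4.3145: 197.7 − 1.9·4.3145 = 189.5025.
ΔQ = 8.0185 − 4.3145 = 3.704; wedge = 189.5025 − 159.5 = 30.0025.
Deadweight loss = ½ × 3.704 × 30.0025 = $55.56 million.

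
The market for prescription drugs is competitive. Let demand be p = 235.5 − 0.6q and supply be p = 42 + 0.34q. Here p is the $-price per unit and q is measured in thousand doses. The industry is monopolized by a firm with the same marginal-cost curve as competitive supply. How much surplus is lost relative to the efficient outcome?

$3023.19 thousand

Competitive equilibrium: 235.5 − 0.6q = 42 + 0.34q → q* = 205.8511, p* = 111.9894.
Marginal revenue: MR = 235.5 − 1.2q. Set MR = MC: 235.5 − 1.2q = 42 + 0.34q → q_m = 125.6494.
Price p_m = 235.5 − 0.6·125.6494 = 160.1104; MC(q_m) = 42 + 0.34·125.6494 = 84.7208.
Competitive q* = 205.8511, so Δq = 80.2017; wedge = 160.1104 − 84.7208 = 75.3896.
Welfare loss = ½ × 80.2017 × 75.3896 = $3023.19 thousand.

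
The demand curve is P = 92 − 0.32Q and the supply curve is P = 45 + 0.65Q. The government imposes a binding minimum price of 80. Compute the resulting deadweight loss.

58.19

Competitive equilibrium: 92 − 0.32Q = 45 + 0.65Q → Q* = 48.4536, P* = 76.4948.
At the floor P = 80, quantity demanded = (92 − 80)/0.32 = 37.5.
Sellers' marginal cost at Q' = 37.5: 45 + 0.65·37.5 = 69.375.
ΔQ = 48.4536 − 37.5 = 10.9536; wedge = 80 − 69.375 = 10.625.
Welfare loss = ½ × 10.9536 × 10.625 = 58.19.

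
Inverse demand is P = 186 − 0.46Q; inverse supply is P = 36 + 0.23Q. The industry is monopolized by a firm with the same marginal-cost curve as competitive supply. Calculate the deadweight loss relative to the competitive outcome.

2608.70

Competitive equilibrium: 186 − 0.46Q = 36 + 0.23Q → Q* = 217.3913, P* = 86.
Marginal revenue: MR = 186 − 0.92Q. Set MR = MC: 186 − 0.92Q = 36 + 0.23Q → Q_m = 130.4348.
Price P_m = 186 − 0.46·130.4348 = 126; MC(Q_m) = 36 + 0.23·130.4348 = 66.
Competitive Q* = 217.3913, so ΔQ = 86.9565; wedge = 126 − 66 = 60.
Welfare loss = ½ × 86.9565 × 60 = 2608.70.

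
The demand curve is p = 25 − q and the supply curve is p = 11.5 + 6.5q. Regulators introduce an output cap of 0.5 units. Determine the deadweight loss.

Competitive equilibrium: 25 − q = 11.5 + 6.5q → q* = 1.8, p* = 23.2.
At q = 0.5: demand price = 25 − 1·0.5 = 24.5; supply price = 11.5 + 6.5·0.5 = 14.75.
Δq = 1.8 − 0.5 = 1.3; wedge = 24.5 − 14.75 = 9.75.
Welfare loss = ½ × 1.3 × 9.75 = 6.34.

6.34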